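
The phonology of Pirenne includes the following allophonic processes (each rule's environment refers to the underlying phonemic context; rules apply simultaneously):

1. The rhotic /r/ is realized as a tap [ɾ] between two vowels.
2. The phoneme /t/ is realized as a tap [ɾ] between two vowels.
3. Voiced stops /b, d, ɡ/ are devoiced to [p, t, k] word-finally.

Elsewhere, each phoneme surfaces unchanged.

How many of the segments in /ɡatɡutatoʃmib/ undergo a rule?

3

Segments that undergo a rule: /t/ → [ɾ] (rule 2); /t/ → [ɾ] (rule 2); /b/ → [p] (rule 3).
All other segments surface unchanged.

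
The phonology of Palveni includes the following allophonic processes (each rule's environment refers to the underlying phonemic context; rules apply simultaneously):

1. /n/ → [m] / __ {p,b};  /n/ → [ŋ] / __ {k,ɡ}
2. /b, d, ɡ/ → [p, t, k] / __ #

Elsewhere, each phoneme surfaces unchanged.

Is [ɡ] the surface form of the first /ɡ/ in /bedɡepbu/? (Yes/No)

Yes

/ɡ/ (between /d/ and /e/): rule 2 targets it, but not word-finally → unchanged [ɡ].
The actual realization is [ɡ], which matches [ɡ].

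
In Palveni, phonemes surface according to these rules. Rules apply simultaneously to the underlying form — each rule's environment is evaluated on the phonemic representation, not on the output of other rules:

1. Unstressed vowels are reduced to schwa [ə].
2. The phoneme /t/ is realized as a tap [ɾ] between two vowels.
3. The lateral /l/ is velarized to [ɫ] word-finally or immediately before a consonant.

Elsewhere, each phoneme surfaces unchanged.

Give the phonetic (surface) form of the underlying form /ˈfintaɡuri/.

/f/ (word-initial) is unaffected → [f].
/i/ (between /f/ and /n/): rule 1 targets it, but not in an unstressed syllable → unchanged [i].
/n/ — not in any rule's target class → [n].
/t/ (between /n/ and /a/) fails the environment for rule 2, so it stays [t].
/a/ (between /t/ and /ɡ/): in an unstressed syllable, so rule 1 applies → [ə].
/ɡ/ (between /a/ and /u/): no rule targets it → [ɡ].
Rule 1 applies to /u/ (between /ɡ/ and /r/: in an unstressed syllable) → [ə].
/r/ (between /u/ and /i/): no rule targets it → [r].
/i/ meets the environment for rule 1 (in an unstressed syllable) → [ə].

[ˈfintəɡərə]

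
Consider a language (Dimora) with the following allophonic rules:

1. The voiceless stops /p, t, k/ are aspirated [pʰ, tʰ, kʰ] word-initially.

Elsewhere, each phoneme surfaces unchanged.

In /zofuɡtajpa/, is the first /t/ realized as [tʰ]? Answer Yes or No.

No

/t/ (between /ɡ/ and /a/) fails the environment for rule 1, so it stays [t].
The actual realization is [t], not [tʰ].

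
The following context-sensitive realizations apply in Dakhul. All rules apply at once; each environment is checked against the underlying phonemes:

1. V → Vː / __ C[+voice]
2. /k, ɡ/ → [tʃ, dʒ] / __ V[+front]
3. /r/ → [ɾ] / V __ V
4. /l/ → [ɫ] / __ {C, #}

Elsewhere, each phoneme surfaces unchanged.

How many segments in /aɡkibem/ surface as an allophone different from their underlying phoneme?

Segments that undergo a rule: /a/ → [aː] (rule 1); /k/ → [tʃ] (rule 2); /i/ → [iː] (rule 1); /e/ → [eː] (rule 1).
All other segments surface unchanged.

4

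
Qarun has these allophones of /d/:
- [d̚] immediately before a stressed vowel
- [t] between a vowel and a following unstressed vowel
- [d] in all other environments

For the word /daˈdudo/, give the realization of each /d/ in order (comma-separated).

[d], [d̚], [t]

Occurrence 1 (position 1): no conditioning environment matches → elsewhere allophone [d].
Occurrence 2 (position 3): immediately before a stressed vowel → [d̚].
Occurrence 3 (position 5): between a vowel and a following unstressed vowel → [t].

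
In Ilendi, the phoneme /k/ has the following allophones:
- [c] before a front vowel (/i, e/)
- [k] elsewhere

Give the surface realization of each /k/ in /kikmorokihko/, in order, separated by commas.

[c], [k], [c], [k]

Occurrence 1 (position 1): before a front vowel → [c].
Occurrence 2 (position 3): no conditioning environment matches → elsewhere allophone [k].
Occurrence 3 (position 8): before a front vowel → [c].
Occurrence 4 (position 11): no conditioning environment matches → elsewhere allophone [k].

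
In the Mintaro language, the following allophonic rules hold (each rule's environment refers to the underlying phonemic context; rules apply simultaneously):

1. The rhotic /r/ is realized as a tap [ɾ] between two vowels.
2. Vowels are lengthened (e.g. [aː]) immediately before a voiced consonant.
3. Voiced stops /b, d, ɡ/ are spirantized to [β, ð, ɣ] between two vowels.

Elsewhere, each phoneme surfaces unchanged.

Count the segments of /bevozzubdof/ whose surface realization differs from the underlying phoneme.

3

Segments that undergo a rule: /e/ → [eː] (rule 2); /o/ → [oː] (rule 2); /u/ → [uː] (rule 2).
All other segments surface unchanged.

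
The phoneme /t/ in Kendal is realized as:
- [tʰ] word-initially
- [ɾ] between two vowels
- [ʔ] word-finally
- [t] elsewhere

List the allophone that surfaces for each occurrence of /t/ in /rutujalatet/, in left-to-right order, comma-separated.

Occurrence 1 (position 3): between two vowels → [ɾ].
Occurrence 2 (position 9): between two vowels → [ɾ].
Occurrence 3 (position 11): word-finally → [ʔ].

[ɾ], [ɾ], [ʔ]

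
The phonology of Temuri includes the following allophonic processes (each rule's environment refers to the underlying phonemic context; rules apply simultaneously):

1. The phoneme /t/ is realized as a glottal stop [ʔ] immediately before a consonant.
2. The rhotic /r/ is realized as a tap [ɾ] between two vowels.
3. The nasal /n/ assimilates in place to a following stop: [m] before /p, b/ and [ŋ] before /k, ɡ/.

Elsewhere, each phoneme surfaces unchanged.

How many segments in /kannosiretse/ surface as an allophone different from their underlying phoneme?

2

Segments that undergo a rule: /r/ → [ɾ] (rule 2); /t/ → [ʔ] (rule 1).
All other segments surface unchanged.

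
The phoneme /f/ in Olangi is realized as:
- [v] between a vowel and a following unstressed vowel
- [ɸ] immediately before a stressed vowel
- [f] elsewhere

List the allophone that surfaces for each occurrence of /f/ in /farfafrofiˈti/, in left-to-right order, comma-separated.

Occurrence 1 (position 1): no conditioning environment matches → elsewhere allophone [f].
Occurrence 2 (position 4): no conditioning environment matches → elsewhere allophone [f].
Occurrence 3 (position 6): no conditioning environment matches → elsewhere allophone [f].
Occurrence 4 (position 9): between a vowel and a following unstressed vowel → [v].

[f], [f], [f], [v]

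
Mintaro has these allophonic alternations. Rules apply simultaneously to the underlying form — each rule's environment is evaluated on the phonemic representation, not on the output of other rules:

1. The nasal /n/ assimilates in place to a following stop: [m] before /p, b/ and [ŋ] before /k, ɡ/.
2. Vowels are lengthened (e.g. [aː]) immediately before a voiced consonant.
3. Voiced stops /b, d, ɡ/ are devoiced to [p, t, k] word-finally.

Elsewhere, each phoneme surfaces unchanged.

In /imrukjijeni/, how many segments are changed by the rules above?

3

Segments that undergo a rule: /i/ → [iː] (rule 2); /i/ → [iː] (rule 2); /e/ → [eː] (rule 2).
All other segments surface unchanged.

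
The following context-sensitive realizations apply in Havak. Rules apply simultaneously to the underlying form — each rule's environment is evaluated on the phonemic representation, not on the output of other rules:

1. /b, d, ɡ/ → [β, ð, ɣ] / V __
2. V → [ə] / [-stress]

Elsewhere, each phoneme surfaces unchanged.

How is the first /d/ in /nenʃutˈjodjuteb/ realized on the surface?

/d/ (between /o/ and /j/): immediately after a vowel, so rule 1 applies → [ð].

[ð]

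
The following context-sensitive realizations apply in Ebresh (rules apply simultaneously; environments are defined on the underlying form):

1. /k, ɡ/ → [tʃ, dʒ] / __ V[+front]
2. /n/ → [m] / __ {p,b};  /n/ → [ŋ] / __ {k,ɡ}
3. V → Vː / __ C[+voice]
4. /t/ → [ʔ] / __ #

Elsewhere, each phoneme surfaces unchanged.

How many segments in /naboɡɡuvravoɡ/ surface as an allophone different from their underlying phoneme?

5

Segments that undergo a rule: /a/ → [aː] (rule 3); /o/ → [oː] (rule 3); /u/ → [uː] (rule 3); /a/ → [aː] (rule 3); /o/ → [oː] (rule 3).
All other segments surface unchanged.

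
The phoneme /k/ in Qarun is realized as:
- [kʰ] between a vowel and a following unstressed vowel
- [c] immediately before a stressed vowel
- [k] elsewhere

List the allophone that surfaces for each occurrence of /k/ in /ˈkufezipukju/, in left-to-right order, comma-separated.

Occurrence 1 (position 1): immediately before a stressed vowel → [c].
Occurrence 2 (position 9): no conditioning environment matches → elsewhere allophone [k].

[c], [k]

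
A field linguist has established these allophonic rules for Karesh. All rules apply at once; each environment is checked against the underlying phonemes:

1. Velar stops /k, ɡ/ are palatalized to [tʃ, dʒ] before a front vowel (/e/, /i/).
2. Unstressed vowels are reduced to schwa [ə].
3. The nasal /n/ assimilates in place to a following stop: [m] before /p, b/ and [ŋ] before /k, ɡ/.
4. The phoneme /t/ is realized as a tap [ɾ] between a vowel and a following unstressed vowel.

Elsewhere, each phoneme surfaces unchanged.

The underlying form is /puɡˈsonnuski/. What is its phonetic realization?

/p/ — not in any rule's target class → [p].
/u/ — between /p/ and /ɡ/, in an unstressed syllable — surfaces as [ə] (rule 2).
/ɡ/ (between /u/ and /s/) is in the target of rule 1 but the environment (before a front vowel) is not met → [ɡ].
/s/ — not in any rule's target class → [s].
/o/ — between /s/ and /n/; rule 2 does not apply here → [o].
/n/ (between /o/ and /n/): rule 3 targets it, but not before a labial or velar stop → unchanged [n].
/n/ (between /n/ and /u/) fails the environment for rule 3, so it stays [n].
/u/ meets the environment for rule 2 (in an unstressed syllable) → [ə].
/s/ — not in any rule's target class → [s].
/k/ (between /s/ and /i/): before a front vowel, so rule 1 applies → [tʃ].
/i/ (word-final): in an unstressed syllable, so rule 2 applies → [ə].

[pəɡˈsonnəstʃə]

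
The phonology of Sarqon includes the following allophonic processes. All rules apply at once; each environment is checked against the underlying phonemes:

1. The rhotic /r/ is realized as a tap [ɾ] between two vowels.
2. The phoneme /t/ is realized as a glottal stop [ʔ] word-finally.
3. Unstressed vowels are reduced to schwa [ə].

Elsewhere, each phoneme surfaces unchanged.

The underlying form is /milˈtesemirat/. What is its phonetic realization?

[məlˈtesəməɾəʔ]

/m/ (word-initial) is unaffected → [m].
/i/ (between /m/ and /l/): in an unstressed syllable, so rule 3 applies → [ə].
/l/ — not in any rule's target class → [l].
/t/ — between /l/ and /e/; rule 2 does not apply here → [t].
/e/ (between /t/ and /s/): rule 3 targets it, but not in an unstressed syllable → unchanged [e].
/s/ (between /e/ and /e/) is unaffected → [s].
/e/ (between /s/ and /m/): in an unstressed syllable, so rule 3 applies → [ə].
/m/ — not in any rule's target class → [m].
/i/ meets the environment for rule 3 (in an unstressed syllable) → [ə].
/r/ meets the environment for rule 1 (between two vowels) → [ɾ].
Rule 3 applies to /a/ (between /r/ and /t/: in an unstressed syllable) → [ə].
/t/ — word-final, word-finally — surfaces as [ʔ] (rule 2).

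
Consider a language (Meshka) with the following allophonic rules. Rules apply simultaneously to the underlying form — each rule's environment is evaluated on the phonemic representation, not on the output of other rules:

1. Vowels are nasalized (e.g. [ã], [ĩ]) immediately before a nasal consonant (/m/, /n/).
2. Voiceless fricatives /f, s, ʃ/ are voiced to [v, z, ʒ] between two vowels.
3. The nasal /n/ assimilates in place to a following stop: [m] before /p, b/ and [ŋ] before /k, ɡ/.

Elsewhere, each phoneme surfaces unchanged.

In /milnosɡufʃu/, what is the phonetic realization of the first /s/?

[s]

/s/ (between /o/ and /ɡ/): rule 2 targets it, but not between two vowels → unchanged [s].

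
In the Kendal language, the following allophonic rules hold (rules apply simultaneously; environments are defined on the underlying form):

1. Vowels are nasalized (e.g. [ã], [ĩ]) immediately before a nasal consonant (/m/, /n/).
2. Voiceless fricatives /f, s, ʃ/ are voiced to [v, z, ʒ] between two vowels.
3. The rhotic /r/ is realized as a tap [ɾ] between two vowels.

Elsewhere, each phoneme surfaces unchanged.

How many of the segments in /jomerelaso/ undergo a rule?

Segments that undergo a rule: /o/ → [õ] (rule 1); /r/ → [ɾ] (rule 3); /s/ → [z] (rule 2).
All other segments surface unchanged.

3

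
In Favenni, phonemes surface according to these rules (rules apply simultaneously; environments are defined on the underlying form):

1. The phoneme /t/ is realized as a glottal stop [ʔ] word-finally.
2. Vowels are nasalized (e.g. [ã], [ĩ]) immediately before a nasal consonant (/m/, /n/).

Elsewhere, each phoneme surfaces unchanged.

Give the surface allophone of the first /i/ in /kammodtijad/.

/i/ (between /t/ and /j/) is in the target of rule 2 but the environment (before a nasal consonant) is not met → [i].

[i]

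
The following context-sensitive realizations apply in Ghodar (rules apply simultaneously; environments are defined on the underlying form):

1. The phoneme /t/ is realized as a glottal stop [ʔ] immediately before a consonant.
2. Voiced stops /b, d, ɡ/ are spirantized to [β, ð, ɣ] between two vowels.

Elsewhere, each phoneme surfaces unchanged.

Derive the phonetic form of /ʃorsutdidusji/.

/ʃ/ stays [ʃ].
/o/ stays [o].
/r/ (between /o/ and /s/): no rule targets it → [r].
/s/ (between /r/ and /u/) is unaffected → [s].
/u/ (between /s/ and /t/): no rule targets it → [u].
/t/ (between /u/ and /d/): immediately before a consonant, so rule 1 applies → [ʔ].
/d/ (between /t/ and /i/) fails the environment for rule 2, so it stays [d].
/i/ (between /d/ and /d/): no rule targets it → [i].
Rule 2 applies to /d/ (between /i/ and /u/: between two vowels) → [ð].
/u/ (between /d/ and /s/) is unaffected → [u].
/s/ — not in any rule's target class → [s].
/j/ stays [j].
/i/ stays [i].

[ʃorsuʔdiðusji]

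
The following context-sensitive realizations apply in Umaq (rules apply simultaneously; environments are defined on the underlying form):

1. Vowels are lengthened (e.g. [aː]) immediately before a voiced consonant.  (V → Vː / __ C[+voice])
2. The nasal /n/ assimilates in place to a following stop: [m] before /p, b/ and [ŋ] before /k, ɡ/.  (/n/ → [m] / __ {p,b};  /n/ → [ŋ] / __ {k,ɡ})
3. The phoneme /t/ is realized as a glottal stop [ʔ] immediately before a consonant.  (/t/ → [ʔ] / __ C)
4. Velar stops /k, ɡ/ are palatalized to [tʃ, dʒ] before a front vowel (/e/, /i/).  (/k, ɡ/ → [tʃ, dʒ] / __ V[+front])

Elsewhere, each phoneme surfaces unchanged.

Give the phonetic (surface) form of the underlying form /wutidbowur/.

[wutiːdboːwuːr]

/w/ (word-initial): no rule targets it → [w].
/u/ (between /w/ and /t/) is in the target of rule 1 but the environment (before a voiced consonant) is not met → [u].
/t/ (between /u/ and /i/) fails the environment for rule 3, so it stays [t].
/i/ (between /t/ and /d/) occurs before a voiced consonant → [iː] by rule 1.
/d/ (between /i/ and /b/) is unaffected → [d].
/b/ — not in any rule's target class → [b].
/o/ — between /b/ and /w/, before a voiced consonant — surfaces as [oː] (rule 1).
/w/ (between /o/ and /u/): no rule targets it → [w].
/u/ (between /w/ and /r/) occurs before a voiced consonant → [uː] by rule 1.
/r/ stays [r].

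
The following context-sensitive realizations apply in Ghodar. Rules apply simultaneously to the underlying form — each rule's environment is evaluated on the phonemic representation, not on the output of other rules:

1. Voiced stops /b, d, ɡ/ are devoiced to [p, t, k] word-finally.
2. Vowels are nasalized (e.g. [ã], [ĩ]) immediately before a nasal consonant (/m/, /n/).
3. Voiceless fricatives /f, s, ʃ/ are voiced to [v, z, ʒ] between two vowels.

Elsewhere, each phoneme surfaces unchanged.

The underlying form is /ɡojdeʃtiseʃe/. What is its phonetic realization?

[ɡojdeʃtizeʒe]

/ɡ/ (word-initial) is in the target of rule 1 but the environment (word-finally) is not met → [ɡ].
/o/ (between /ɡ/ and /j/): rule 2 targets it, but not before a nasal consonant → unchanged [o].
/d/ — between /j/ and /e/; rule 1 does not apply here → [d].
/e/ (between /d/ and /ʃ/) fails the environment for rule 2, so it stays [e].
/ʃ/ (between /e/ and /t/) is in the target of rule 3 but the environment (between two vowels) is not met → [ʃ].
/i/ (between /t/ and /s/) fails the environment for rule 2, so it stays [i].
/s/ — between /i/ and /e/, between two vowels — surfaces as [z] (rule 3).
/e/ (between /s/ and /ʃ/): rule 2 targets it, but not before a nasal consonant → unchanged [e].
/ʃ/ meets the environment for rule 3 (between two vowels) → [ʒ].
/e/ (word-final) is in the target of rule 2 but the environment (before a nasal consonant) is not met → [e].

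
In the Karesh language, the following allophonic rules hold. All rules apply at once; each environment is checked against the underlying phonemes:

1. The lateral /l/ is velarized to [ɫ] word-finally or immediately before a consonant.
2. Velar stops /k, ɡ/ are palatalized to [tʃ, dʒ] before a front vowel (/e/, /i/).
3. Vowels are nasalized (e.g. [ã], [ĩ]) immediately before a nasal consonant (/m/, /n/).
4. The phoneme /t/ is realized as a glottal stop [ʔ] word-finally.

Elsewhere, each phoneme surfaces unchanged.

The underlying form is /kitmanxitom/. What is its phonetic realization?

[tʃitmãnxitõm]

/k/ (word-initial): before a front vowel, so rule 2 applies → [tʃ].
/i/ — between /k/ and /t/; rule 3 does not apply here → [i].
/t/ (between /i/ and /m/) fails the environment for rule 4, so it stays [t].
/m/ (between /t/ and /a/) is unaffected → [m].
/a/ (between /m/ and /n/) occurs before a nasal consonant → [ã] by rule 3.
/n/ (between /a/ and /x/) is unaffected → [n].
/x/ — not in any rule's target class → [x].
/i/ (between /x/ and /t/) is in the target of rule 3 but the environment (before a nasal consonant) is not met → [i].
/t/ (between /i/ and /o/): rule 4 targets it, but not word-finally → unchanged [t].
/o/ (between /t/ and /m/) occurs before a nasal consonant → [õ] by rule 3.
/m/ (word-final): no rule targets it → [m].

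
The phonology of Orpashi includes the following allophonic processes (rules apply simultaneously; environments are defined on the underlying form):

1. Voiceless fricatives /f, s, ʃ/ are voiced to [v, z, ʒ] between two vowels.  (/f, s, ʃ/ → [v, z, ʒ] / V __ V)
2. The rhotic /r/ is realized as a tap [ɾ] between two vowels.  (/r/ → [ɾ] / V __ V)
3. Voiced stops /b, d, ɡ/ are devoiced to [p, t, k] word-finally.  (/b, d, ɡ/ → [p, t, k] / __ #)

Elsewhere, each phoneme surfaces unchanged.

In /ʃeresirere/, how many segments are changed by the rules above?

4

Segments that undergo a rule: /r/ → [ɾ] (rule 2); /s/ → [z] (rule 1); /r/ → [ɾ] (rule 2); /r/ → [ɾ] (rule 2).
All other segments surface unchanged.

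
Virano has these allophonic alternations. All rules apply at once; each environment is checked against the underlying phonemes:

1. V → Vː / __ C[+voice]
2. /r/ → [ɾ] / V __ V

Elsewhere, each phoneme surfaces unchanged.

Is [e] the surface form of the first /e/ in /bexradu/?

Yes

/e/ — between /b/ and /x/; rule 1 does not apply here → [e].
The actual realization is [e], which matches [e].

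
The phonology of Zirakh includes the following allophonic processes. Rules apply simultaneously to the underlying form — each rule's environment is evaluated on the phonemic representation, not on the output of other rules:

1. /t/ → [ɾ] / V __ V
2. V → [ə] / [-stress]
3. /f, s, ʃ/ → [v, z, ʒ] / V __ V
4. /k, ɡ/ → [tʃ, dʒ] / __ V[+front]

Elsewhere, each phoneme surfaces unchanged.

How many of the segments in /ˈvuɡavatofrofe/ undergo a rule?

Segments that undergo a rule: /a/ → [ə] (rule 2); /a/ → [ə] (rule 2); /t/ → [ɾ] (rule 1); /o/ → [ə] (rule 2); /o/ → [ə] (rule 2); /f/ → [v] (rule 3); /e/ → [ə] (rule 2).
All other segments surface unchanged.

7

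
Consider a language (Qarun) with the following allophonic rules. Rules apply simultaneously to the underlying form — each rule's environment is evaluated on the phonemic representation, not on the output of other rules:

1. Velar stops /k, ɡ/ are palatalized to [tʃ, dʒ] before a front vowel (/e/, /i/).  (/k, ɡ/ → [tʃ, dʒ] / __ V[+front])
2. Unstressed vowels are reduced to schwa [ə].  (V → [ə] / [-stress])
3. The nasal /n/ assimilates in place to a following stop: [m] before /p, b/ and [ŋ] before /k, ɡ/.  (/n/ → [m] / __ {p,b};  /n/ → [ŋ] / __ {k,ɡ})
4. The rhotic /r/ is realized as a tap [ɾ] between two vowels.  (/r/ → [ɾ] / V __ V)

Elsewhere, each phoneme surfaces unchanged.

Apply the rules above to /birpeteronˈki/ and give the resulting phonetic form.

[bərpətəɾəŋˈtʃi]

/b/ (word-initial) is unaffected → [b].
Rule 2 applies to /i/ (between /b/ and /r/: in an unstressed syllable) → [ə].
/r/ (between /i/ and /p/) fails the environment for rule 4, so it stays [r].
/p/ — not in any rule's target class → [p].
/e/ meets the environment for rule 2 (in an unstressed syllable) → [ə].
/t/ (between /e/ and /e/): no rule targets it → [t].
/e/ — between /t/ and /r/, in an unstressed syllable — surfaces as [ə] (rule 2).
/r/ meets the environment for rule 4 (between two vowels) → [ɾ].
/o/ — between /r/ and /n/, in an unstressed syllable — surfaces as [ə] (rule 2).
/n/ (between /o/ and /k/) occurs before a labial or velar stop → [ŋ] by rule 3.
/k/ (between /n/ and /i/) occurs before a front vowel → [tʃ] by rule 1.
/i/ — word-final; rule 2 does not apply here → [i].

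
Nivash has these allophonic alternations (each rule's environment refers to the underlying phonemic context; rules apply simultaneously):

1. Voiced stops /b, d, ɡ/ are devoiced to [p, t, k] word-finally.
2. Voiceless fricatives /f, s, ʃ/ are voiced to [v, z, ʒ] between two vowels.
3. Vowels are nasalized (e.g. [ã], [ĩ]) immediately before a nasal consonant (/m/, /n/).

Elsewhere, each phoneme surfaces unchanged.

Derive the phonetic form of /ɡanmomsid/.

[ɡãnmõmsit]

/ɡ/ (word-initial) is in the target of rule 1 but the environment (word-finally) is not met → [ɡ].
/a/ meets the environment for rule 3 (before a nasal consonant) → [ã].
/n/ (between /a/ and /m/) is unaffected → [n].
/m/ stays [m].
/o/ — between /m/ and /m/, before a nasal consonant — surfaces as [õ] (rule 3).
/m/ (between /o/ and /s/) is unaffected → [m].
/s/ (between /m/ and /i/): rule 2 targets it, but not between two vowels → unchanged [s].
/i/ (between /s/ and /d/) is in the target of rule 3 but the environment (before a nasal consonant) is not met → [i].
Rule 1 applies to /d/ (word-final: word-finally) → [t].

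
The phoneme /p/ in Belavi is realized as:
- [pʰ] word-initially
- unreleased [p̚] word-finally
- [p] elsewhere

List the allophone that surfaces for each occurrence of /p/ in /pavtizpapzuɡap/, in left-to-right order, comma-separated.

Occurrence 1 (position 1): word-initially → [pʰ].
Occurrence 2 (position 7): no conditioning environment matches → elsewhere allophone [p].
Occurrence 3 (position 9): no conditioning environment matches → elsewhere allophone [p].
Occurrence 4 (position 14): word-finally → [p̚].

[pʰ], [p], [p], [p̚]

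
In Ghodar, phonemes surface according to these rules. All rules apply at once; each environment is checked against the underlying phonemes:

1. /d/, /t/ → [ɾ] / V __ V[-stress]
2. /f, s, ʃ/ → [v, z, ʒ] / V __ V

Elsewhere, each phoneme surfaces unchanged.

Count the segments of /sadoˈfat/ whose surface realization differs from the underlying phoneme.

2

Segments that undergo a rule: /d/ → [ɾ] (rule 1); /f/ → [v] (rule 2).
All other segments surface unchanged.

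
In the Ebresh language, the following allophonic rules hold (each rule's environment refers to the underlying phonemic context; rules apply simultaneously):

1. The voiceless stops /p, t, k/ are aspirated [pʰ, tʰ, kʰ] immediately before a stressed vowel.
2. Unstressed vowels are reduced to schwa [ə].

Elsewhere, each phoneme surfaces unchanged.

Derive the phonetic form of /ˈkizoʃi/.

[ˈkʰizəʃə]

/k/ (word-initial) occurs immediately before a stressed vowel → [kʰ] by rule 1.
/i/ (between /k/ and /z/) fails the environment for rule 2, so it stays [i].
/z/ (between /i/ and /o/) is unaffected → [z].
/o/ — between /z/ and /ʃ/, in an unstressed syllable — surfaces as [ə] (rule 2).
/ʃ/ (between /o/ and /i/) is unaffected → [ʃ].
/i/ meets the environment for rule 2 (in an unstressed syllable) → [ə].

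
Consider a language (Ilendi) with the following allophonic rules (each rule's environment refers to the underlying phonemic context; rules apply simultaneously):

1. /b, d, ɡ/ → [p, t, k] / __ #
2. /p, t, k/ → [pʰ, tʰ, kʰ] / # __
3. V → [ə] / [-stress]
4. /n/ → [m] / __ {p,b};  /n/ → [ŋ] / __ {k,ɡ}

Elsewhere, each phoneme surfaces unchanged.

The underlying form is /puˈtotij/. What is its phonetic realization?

[pʰəˈtotəj]

Rule 2 applies to /p/ (word-initial: word-initially) → [pʰ].
/u/ — between /p/ and /t/, in an unstressed syllable — surfaces as [ə] (rule 3).
/t/ — between /u/ and /o/; rule 2 does not apply here → [t].
/o/ — between /t/ and /t/; rule 3 does not apply here → [o].
/t/ (between /o/ and /i/) is in the target of rule 2 but the environment (word-initially) is not met → [t].
/i/ (between /t/ and /j/): in an unstressed syllable, so rule 3 applies → [ə].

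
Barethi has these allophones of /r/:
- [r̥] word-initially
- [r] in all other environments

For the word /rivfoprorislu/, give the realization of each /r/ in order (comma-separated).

Occurrence 1 (position 1): word-initially → [r̥].
Occurrence 2 (position 7): no conditioning environment matches → elsewhere allophone [r].
Occurrence 3 (position 9): no conditioning environment matches → elsewhere allophone [r].

[r̥], [r], [r]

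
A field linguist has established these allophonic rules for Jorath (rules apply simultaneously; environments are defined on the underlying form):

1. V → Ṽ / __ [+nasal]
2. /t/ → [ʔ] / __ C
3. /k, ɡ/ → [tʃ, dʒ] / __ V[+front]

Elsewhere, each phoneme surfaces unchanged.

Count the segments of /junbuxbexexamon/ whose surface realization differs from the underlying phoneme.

3

Segments that undergo a rule: /u/ → [ũ] (rule 1); /a/ → [ã] (rule 1); /o/ → [õ] (rule 1).
All other segments surface unchanged.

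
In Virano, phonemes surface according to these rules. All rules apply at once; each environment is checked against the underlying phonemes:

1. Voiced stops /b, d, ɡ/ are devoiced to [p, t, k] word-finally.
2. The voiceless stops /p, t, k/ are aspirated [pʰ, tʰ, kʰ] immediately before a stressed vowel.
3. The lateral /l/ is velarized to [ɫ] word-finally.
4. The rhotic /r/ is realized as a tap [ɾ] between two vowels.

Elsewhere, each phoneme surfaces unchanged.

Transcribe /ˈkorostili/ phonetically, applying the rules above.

/k/ (word-initial) occurs immediately before a stressed vowel → [kʰ] by rule 2.
/o/ — not in any rule's target class → [o].
Rule 4 applies to /r/ (between /o/ and /o/: between two vowels) → [ɾ].
/o/ — not in any rule's target class → [o].
/s/ stays [s].
/t/ (between /s/ and /i/) is in the target of rule 2 but the environment (immediately before a stressed vowel) is not met → [t].
/i/ stays [i].
/l/ (between /i/ and /i/) fails the environment for rule 3, so it stays [l].
/i/ stays [i].

[ˈkʰoɾostili]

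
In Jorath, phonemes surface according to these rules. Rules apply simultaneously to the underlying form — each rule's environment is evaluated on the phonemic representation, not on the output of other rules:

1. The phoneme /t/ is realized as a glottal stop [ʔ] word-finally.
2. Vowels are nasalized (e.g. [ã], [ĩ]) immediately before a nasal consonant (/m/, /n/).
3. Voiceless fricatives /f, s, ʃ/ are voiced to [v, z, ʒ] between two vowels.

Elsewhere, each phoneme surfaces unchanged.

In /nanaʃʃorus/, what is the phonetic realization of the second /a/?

[a]

/a/ (between /n/ and /ʃ/) fails the environment for rule 2, so it stays [a].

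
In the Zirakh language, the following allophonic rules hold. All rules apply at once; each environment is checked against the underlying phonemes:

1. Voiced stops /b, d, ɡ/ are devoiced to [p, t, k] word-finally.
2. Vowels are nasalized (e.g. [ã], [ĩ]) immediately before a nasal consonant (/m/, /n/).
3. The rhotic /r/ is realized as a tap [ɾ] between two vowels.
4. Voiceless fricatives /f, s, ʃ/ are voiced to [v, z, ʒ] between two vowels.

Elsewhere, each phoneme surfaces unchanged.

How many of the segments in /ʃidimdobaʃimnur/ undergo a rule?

3

Segments that undergo a rule: /i/ → [ĩ] (rule 2); /ʃ/ → [ʒ] (rule 4); /i/ → [ĩ] (rule 2).
All other segments surface unchanged.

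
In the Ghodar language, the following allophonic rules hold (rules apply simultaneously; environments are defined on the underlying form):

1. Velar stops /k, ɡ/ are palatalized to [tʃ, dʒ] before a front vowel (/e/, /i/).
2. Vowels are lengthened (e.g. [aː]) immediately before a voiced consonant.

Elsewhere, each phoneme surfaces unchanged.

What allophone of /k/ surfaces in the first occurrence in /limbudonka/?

/k/ (between /n/ and /a/) is in the target of rule 1 but the environment (before a front vowel) is not met → [k].

[k]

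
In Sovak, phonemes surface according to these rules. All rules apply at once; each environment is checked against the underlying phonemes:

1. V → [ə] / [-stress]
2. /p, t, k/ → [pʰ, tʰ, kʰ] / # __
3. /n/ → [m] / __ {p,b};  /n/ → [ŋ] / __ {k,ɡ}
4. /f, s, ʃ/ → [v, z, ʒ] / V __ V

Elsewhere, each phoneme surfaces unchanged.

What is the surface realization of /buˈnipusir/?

/b/ — not in any rule's target class → [b].
/u/ — between /b/ and /n/, in an unstressed syllable — surfaces as [ə] (rule 1).
/n/ (between /u/ and /i/) fails the environment for rule 3, so it stays [n].
/i/ — between /n/ and /p/; rule 1 does not apply here → [i].
/p/ (between /i/ and /u/) fails the environment for rule 2, so it stays [p].
/u/ — between /p/ and /s/, in an unstressed syllable — surfaces as [ə] (rule 1).
/s/ meets the environment for rule 4 (between two vowels) → [z].
/i/ — between /s/ and /r/, in an unstressed syllable — surfaces as [ə] (rule 1).
/r/ (word-final) is unaffected → [r].

[bəˈnipəzər]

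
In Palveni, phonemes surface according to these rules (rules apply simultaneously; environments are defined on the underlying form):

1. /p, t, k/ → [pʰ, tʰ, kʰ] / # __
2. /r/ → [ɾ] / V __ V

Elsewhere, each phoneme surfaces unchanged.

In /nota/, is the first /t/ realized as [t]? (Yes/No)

Yes

/t/ (between /o/ and /a/) is in the target of rule 1 but the environment (word-initially) is not met → [t].
The actual realization is [t], which matches [t].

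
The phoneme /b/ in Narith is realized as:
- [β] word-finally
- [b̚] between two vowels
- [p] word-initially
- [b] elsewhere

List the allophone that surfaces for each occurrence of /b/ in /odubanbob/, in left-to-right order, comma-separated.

Occurrence 1 (position 4): between two vowels → [b̚].
Occurrence 2 (position 7): no conditioning environment matches → elsewhere allophone [b].
Occurrence 3 (position 9): word-finally → [β].

[b̚], [b], [β]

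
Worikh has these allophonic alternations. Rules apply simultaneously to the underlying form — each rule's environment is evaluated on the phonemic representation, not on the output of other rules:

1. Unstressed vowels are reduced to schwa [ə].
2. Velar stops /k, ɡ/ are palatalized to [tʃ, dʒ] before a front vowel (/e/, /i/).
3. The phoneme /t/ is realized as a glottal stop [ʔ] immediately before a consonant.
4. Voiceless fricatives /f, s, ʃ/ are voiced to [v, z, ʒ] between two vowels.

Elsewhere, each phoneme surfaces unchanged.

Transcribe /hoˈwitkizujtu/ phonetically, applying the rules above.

/h/ (word-initial) is unaffected → [h].
Rule 1 applies to /o/ (between /h/ and /w/: in an unstressed syllable) → [ə].
/w/ stays [w].
/i/ (between /w/ and /t/): rule 1 targets it, but not in an unstressed syllable → unchanged [i].
/t/ (between /i/ and /k/) occurs immediately before a consonant → [ʔ] by rule 3.
/k/ (between /t/ and /i/): before a front vowel, so rule 2 applies → [tʃ].
/i/ — between /k/ and /z/, in an unstressed syllable — surfaces as [ə] (rule 1).
/z/ (between /i/ and /u/): no rule targets it → [z].
/u/ (between /z/ and /j/) occurs in an unstressed syllable → [ə] by rule 1.
/j/ (between /u/ and /t/): no rule targets it → [j].
/t/ (between /j/ and /u/): rule 3 targets it, but not immediately before a consonant → unchanged [t].
/u/ — word-final, in an unstressed syllable — surfaces as [ə] (rule 1).

[həˈwiʔtʃəzəjtə]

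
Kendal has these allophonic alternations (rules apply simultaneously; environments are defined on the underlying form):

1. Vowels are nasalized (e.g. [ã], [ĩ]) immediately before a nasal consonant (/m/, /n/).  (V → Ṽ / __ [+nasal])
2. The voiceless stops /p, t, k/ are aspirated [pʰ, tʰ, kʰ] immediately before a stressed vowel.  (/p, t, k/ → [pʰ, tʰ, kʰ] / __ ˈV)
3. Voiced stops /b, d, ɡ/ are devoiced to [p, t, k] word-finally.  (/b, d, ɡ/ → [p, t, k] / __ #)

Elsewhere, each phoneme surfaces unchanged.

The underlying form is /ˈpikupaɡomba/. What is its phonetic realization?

/p/ (word-initial) occurs immediately before a stressed vowel → [pʰ] by rule 2.
/i/ — between /p/ and /k/; rule 1 does not apply here → [i].
/k/ (between /i/ and /u/): rule 2 targets it, but not immediately before a stressed vowel → unchanged [k].
/u/ — between /k/ and /p/; rule 1 does not apply here → [u].
/p/ (between /u/ and /a/) fails the environment for rule 2, so it stays [p].
/a/ (between /p/ and /ɡ/): rule 1 targets it, but not before a nasal consonant → unchanged [a].
/ɡ/ (between /a/ and /o/) fails the environment for rule 3, so it stays [ɡ].
/o/ (between /ɡ/ and /m/): before a nasal consonant, so rule 1 applies → [õ].
/b/ (between /m/ and /a/): rule 3 targets it, but not word-finally → unchanged [b].
/a/ — word-final; rule 1 does not apply here → [a].

[ˈpʰikupaɡõmba]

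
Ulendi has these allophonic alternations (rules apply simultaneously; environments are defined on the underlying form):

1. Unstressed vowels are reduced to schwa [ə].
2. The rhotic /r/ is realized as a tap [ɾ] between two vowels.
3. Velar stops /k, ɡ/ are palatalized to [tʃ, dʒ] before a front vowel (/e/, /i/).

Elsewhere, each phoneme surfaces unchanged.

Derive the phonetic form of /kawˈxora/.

[kəwˈxoɾə]

/k/ (word-initial) fails the environment for rule 3, so it stays [k].
Rule 1 applies to /a/ (between /k/ and /w/: in an unstressed syllable) → [ə].
/w/ (between /a/ and /x/) is unaffected → [w].
/x/ — not in any rule's target class → [x].
/o/ — between /x/ and /r/; rule 1 does not apply here → [o].
/r/ (between /o/ and /a/) occurs between two vowels → [ɾ] by rule 2.
Rule 1 applies to /a/ (word-final: in an unstressed syllable) → [ə].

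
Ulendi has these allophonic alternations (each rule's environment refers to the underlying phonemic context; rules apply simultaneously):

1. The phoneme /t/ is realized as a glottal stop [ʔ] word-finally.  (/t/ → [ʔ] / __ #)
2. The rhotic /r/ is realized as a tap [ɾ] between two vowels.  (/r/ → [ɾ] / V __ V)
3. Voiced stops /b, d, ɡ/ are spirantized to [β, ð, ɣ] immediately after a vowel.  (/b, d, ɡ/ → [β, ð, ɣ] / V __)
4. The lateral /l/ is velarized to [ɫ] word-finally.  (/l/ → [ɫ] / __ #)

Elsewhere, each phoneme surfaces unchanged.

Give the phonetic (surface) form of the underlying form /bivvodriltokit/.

[bivvoðriltokiʔ]

/b/ (word-initial) is in the target of rule 3 but the environment (immediately after a vowel) is not met → [b].
/i/ stays [i].
/v/ (between /i/ and /v/) is unaffected → [v].
/v/ — not in any rule's target class → [v].
/o/ — not in any rule's target class → [o].
/d/ (between /o/ and /r/) occurs immediately after a vowel → [ð] by rule 3.
/r/ (between /d/ and /i/) is in the target of rule 2 but the environment (between two vowels) is not met → [r].
/i/ (between /r/ and /l/): no rule targets it → [i].
/l/ (between /i/ and /t/) is in the target of rule 4 but the environment (word-finally) is not met → [l].
/t/ (between /l/ and /o/) fails the environment for rule 1, so it stays [t].
/o/ stays [o].
/k/ — not in any rule's target class → [k].
/i/ — not in any rule's target class → [i].
Rule 1 applies to /t/ (word-final: word-finally) → [ʔ].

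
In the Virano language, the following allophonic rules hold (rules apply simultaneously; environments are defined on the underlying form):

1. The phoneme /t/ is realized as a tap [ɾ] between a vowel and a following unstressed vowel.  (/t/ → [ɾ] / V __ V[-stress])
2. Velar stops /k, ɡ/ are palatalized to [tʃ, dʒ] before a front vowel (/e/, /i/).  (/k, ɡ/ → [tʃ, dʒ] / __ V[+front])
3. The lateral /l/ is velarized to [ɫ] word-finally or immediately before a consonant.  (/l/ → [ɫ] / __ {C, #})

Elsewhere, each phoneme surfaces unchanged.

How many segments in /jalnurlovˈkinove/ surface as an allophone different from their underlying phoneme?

2

Segments that undergo a rule: /l/ → [ɫ] (rule 3); /k/ → [tʃ] (rule 2).
All other segments surface unchanged.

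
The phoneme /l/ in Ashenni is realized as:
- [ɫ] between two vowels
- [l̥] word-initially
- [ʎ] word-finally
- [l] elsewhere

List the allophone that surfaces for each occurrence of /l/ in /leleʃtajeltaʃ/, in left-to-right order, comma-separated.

Occurrence 1 (position 1): word-initially → [l̥].
Occurrence 2 (position 3): between two vowels → [ɫ].
Occurrence 3 (position 10): no conditioning environment matches → elsewhere allophone [l].

[l̥], [ɫ], [l]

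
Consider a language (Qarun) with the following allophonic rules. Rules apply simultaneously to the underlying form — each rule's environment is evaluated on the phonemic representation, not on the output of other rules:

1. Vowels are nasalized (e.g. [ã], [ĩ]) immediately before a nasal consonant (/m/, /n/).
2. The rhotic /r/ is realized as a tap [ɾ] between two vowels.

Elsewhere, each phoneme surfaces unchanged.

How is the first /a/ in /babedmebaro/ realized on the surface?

/a/ (between /b/ and /b/): rule 1 targets it, but not before a nasal consonant → unchanged [a].

[a]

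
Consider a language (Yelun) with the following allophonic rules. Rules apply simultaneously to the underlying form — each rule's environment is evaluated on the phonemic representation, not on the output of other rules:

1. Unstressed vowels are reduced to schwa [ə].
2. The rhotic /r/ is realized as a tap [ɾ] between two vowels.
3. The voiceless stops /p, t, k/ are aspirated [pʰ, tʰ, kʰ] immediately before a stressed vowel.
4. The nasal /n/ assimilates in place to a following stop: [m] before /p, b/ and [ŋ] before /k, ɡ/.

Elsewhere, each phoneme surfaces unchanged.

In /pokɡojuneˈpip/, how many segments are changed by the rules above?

Segments that undergo a rule: /o/ → [ə] (rule 1); /o/ → [ə] (rule 1); /u/ → [ə] (rule 1); /e/ → [ə] (rule 1); /p/ → [pʰ] (rule 3).
All other segments surface unchanged.

5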